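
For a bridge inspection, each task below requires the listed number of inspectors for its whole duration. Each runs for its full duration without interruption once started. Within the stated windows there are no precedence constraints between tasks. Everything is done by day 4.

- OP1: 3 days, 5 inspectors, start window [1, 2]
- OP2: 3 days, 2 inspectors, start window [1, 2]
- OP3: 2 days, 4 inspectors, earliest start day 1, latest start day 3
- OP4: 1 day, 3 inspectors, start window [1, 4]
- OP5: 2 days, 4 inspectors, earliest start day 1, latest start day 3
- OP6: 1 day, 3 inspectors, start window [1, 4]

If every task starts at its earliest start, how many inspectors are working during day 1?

21

At early start, day 1 has: OP1, OP2, OP3, OP4, OP5, OP6.
Demand: 5 + 2 + 4 + 3 + 4 + 3 = 21.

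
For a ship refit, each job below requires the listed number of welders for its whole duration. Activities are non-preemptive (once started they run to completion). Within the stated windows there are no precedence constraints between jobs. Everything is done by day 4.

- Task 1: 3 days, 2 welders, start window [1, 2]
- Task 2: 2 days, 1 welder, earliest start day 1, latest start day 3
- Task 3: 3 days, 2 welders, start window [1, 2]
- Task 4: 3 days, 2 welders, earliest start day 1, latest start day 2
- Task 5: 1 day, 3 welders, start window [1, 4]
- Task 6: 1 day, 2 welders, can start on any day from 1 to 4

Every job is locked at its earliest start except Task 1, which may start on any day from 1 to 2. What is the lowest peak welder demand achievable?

10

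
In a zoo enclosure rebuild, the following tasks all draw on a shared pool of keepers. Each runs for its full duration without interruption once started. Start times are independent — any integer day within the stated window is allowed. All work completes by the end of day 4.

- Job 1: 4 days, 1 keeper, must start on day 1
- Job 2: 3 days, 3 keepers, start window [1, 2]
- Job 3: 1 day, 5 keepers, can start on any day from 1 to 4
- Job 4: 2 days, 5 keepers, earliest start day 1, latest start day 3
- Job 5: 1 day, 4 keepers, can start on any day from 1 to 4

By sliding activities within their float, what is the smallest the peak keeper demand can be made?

9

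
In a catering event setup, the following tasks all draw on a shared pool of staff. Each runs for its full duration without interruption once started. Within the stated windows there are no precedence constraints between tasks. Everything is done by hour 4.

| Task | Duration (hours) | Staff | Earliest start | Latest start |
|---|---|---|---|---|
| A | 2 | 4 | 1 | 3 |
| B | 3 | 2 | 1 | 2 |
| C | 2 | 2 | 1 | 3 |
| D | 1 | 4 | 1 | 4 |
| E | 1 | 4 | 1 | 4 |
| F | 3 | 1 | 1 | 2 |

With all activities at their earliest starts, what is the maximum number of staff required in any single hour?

17

Early-start schedule: A@1, B@1, C@1, D@1, E@1, F@1.
Load per hour: hour 1: 17, hour 2: 9, hour 3: 3, hour 4: 0.
Peak is 17.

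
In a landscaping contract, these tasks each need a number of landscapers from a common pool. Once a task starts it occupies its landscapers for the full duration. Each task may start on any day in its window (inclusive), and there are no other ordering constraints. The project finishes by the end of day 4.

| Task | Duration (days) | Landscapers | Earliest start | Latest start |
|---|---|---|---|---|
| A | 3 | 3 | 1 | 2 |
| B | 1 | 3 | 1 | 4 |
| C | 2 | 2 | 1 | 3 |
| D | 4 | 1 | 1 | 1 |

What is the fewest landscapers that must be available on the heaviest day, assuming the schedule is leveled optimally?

Early-start (A@1, B@1, C@1, D@1) gives peak 9: d1:9  d2:6  d3:4  d4:1.
Shift B→4.
Schedule A@1, B@4, C@1, D@1: d1:6  d2:6  d3:4  d4:4 — peak 6.
No arrangement of the 24 feasible schedules does better.

6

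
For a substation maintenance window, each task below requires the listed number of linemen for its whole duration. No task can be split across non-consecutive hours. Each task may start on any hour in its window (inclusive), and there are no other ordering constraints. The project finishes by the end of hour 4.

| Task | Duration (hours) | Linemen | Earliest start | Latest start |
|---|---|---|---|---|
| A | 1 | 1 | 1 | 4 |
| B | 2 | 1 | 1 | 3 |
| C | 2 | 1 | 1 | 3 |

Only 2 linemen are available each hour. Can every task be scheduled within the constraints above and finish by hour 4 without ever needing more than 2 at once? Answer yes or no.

yes

Schedule A@1, B@1, C@2: h1:2  h2:2  h3:1  h4:0 — peak 2 ≤ 2.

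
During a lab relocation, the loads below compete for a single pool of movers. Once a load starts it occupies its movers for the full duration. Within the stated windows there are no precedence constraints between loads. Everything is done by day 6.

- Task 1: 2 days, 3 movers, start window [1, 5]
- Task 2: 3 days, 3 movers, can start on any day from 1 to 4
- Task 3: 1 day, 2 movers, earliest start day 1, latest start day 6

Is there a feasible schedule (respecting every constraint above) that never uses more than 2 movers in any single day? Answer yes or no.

Total mover-days = 17; over 6 days the average is 17/6 > 2, so some day must exceed 2.

no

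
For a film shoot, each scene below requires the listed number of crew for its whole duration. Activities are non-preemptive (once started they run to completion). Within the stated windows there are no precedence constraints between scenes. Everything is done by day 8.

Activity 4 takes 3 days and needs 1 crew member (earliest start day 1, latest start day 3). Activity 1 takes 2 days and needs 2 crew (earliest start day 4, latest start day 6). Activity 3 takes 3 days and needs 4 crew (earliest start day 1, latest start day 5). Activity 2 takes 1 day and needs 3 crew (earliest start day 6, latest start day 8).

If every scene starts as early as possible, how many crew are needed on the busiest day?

Early-start schedule: Activity 4@1, Activity 1@4, Activity 3@1, Activity 2@6.
Load per day: day 1: 5, day 2: 5, day 3: 5, day 4: 2, day 5: 2, day 6: 3, day 7: 0, day 8: 0.
Peak is 5.

5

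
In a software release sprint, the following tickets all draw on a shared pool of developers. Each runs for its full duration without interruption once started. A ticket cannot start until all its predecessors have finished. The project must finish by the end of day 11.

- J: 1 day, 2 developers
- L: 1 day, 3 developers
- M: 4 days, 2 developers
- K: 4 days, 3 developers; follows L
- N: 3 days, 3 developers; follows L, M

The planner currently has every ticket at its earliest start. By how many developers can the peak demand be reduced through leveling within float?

Early-start peak: d1:7  d2:5  d3:5  d4:5  d5:6  d6:3  d7:3  d8:0  d9:0  d10:0  d11:0 ⇒ 7.
Leveled (J@1, L@1, M@2, K@2, N@6): d1:5  d2:5  d3:5  d4:5  d5:5  d6:3  d7:3  d8:3  d9:0  d10:0  d11:0 ⇒ 5.
Reduction 7 − 5 = 2.

2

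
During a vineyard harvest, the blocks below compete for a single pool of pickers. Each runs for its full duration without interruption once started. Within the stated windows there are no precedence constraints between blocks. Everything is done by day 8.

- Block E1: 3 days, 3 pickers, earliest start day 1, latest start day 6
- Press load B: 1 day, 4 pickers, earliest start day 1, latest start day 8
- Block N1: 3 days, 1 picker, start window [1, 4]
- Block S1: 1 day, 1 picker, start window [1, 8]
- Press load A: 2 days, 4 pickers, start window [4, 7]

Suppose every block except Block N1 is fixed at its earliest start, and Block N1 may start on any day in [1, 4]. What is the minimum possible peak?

Block N1@1: d1:9  d2:4  d3:4  d4:4  d5:4  d6:0  d7:0  d8:0 → peak 9
Block N1@2: d1:8  d2:4  d3:4  d4:5  d5:4  d6:0  d7:0  d8:0 → peak 8
Block N1@3: d1:8  d2:3  d3:4  d4:5  d5:5  d6:0  d7:0  d8:0 → peak 8
Block N1@4: d1:8  d2:3  d3:3  d4:5  d5:5  d6:1  d7:0  d8:0 → peak 8
Best is Block N1@2, peak 8.

8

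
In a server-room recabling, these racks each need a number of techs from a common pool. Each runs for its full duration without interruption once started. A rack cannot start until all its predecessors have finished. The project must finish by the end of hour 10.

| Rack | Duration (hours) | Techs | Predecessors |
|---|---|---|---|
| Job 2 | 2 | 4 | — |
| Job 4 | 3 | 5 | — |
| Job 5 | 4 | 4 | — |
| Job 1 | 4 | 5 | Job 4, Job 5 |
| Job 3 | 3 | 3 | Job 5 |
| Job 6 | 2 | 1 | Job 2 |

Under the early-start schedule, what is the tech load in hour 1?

13

At early start, hour 1 has: Job 2, Job 4, Job 5.
Demand: 4 + 5 + 4 = 13.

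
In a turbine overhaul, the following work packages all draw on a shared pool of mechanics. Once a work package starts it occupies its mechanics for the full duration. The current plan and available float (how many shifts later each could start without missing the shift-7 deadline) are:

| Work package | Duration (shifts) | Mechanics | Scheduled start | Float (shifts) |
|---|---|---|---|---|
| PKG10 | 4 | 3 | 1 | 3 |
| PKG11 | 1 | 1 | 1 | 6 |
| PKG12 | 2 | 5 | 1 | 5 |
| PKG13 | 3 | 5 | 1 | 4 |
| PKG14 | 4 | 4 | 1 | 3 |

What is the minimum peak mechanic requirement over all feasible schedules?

9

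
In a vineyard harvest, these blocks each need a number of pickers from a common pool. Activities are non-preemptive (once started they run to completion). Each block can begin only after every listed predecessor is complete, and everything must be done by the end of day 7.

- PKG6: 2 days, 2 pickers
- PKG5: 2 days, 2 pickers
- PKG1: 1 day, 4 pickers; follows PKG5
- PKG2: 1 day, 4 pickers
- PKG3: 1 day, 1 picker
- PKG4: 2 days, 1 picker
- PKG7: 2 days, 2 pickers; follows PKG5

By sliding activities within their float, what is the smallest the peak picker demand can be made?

4

Early-start (PKG6@1, PKG5@1, PKG1@3, PKG2@1, PKG3@1, PKG4@1, PKG7@3) gives peak 10: d1:10  d2:5  d3:6  d4:2  d5:0  d6:0  d7:0.
Shift PKG2→4, PKG3→5, PKG4→5, PKG7→5.
Schedule PKG6@1, PKG5@1, PKG1@3, PKG2@4, PKG3@5, PKG4@5, PKG7@5: d1:4  d2:4  d3:4  d4:4  d5:4  d6:3  d7:0 — peak 4.
Total picker-days = 23 over 7 days ⇒ peak ≥ ⌈23/7⌉ = 4, so 4 is optimal.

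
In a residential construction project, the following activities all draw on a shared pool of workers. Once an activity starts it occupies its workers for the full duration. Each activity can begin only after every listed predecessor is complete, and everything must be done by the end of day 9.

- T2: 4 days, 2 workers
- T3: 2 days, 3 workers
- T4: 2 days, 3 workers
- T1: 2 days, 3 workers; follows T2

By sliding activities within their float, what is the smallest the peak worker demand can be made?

5

Early-start (T2@1, T3@1, T4@1, T1@5) gives peak 8: d1:8  d2:8  d3:2  d4:2  d5:3  d6:3  d7:0  d8:0  d9:0.
Shift T4→3.
Schedule T2@1, T3@1, T4@3, T1@5: d1:5  d2:5  d3:5  d4:5  d5:3  d6:3  d7:0  d8:0  d9:0 — peak 5.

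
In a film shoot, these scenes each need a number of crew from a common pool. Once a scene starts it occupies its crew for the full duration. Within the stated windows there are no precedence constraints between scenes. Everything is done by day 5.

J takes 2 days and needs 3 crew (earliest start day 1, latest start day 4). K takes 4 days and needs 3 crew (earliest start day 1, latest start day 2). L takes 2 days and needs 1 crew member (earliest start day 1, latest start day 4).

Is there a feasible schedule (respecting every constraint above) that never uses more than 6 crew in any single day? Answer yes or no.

yes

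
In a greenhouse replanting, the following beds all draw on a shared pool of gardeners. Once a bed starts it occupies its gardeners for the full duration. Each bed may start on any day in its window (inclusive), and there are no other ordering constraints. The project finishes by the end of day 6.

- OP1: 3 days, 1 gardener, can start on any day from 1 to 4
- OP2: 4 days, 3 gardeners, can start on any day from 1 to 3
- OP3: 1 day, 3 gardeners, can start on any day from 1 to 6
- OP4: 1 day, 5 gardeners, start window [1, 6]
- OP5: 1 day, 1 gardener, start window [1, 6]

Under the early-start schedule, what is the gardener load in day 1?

13

At early start, day 1 has: OP1, OP2, OP3, OP4, OP5.
Demand: 1 + 3 + 3 + 5 + 1 = 13.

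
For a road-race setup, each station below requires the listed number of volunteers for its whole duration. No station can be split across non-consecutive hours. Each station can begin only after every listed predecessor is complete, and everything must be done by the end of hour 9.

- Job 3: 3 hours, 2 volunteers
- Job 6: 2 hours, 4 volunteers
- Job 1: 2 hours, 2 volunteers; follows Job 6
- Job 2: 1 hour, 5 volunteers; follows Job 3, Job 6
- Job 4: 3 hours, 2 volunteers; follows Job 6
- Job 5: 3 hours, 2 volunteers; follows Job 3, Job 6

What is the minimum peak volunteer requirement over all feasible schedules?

5

Early-start (Job 3@1, Job 6@1, Job 1@3, Job 2@4, Job 4@3, Job 5@4) gives peak 11: h1:6  h2:6  h3:6  h4:11  h5:4  h6:2  h7:0  h8:0  h9:0.
Shift Job 3→3, Job 2→6, Job 4→7, Job 5→7.
Schedule Job 3@3, Job 6@1, Job 1@3, Job 2@6, Job 4@7, Job 5@7: h1:4  h2:4  h3:4  h4:4  h5:2  h6:5  h7:4  h8:4  h9:4 — peak 5.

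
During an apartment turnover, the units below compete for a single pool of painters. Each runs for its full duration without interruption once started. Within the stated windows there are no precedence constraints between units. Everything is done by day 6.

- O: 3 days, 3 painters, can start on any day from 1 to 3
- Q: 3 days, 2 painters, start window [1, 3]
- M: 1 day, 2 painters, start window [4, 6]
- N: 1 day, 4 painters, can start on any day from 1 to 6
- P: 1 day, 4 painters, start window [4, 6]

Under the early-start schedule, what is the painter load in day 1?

At early start, day 1 has: O, Q, N.
Demand: 3 + 2 + 4 = 9.

9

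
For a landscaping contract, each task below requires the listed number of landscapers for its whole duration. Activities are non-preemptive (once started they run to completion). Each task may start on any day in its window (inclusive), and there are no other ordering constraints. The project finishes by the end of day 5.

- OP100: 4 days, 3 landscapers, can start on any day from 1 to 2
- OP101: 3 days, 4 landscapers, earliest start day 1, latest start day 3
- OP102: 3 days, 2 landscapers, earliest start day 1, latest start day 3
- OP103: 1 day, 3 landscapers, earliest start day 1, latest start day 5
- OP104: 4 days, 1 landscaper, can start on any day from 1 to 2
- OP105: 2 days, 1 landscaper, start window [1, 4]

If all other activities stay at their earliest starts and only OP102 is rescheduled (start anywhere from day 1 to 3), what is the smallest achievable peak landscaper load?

12

OP102@1: d1:14  d2:11  d3:10  d4:4  d5:0 → peak 14
OP102@2: d1:12  d2:11  d3:10  d4:6  d5:0 → peak 12
OP102@3: d1:12  d2:9  d3:10  d4:6  d5:2 → peak 12
Best is OP102@2, peak 12.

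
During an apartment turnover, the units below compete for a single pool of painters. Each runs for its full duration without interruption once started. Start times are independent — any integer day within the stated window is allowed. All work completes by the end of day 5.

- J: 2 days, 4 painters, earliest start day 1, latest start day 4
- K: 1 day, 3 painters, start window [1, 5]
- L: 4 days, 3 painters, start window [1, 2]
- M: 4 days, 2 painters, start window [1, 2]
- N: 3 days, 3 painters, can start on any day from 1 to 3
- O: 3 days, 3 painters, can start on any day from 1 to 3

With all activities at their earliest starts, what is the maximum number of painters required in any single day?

Early-start schedule: J@1, K@1, L@1, M@1, N@1, O@1.
Load per day: day 1: 18, day 2: 15, day 3: 11, day 4: 5, day 5: 0.
Peak is 18.

18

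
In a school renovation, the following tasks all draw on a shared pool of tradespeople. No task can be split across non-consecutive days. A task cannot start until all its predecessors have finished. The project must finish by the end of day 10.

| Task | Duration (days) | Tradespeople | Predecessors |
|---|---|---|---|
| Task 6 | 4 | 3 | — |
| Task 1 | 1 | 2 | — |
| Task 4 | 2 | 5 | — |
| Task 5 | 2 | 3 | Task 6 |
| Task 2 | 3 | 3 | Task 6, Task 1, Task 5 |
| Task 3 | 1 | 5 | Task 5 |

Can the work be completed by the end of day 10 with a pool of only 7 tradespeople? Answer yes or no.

no

The minimum achievable peak is 8; 7 < 8, so no feasible schedule stays within the cap.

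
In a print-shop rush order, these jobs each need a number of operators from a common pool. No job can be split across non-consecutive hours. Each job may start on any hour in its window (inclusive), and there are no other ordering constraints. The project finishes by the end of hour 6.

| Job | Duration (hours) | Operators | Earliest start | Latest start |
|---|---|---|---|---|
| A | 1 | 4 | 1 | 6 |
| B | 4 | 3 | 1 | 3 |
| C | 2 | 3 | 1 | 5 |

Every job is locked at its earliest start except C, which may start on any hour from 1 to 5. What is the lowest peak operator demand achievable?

7

C@1: h1:10  h2:6  h3:3  h4:3  h5:0  h6:0 → peak 10
C@2: h1:7  h2:6  h3:6  h4:3  h5:0  h6:0 → peak 7
C@3: h1:7  h2:3  h3:6  h4:6  h5:0  h6:0 → peak 7
C@4: h1:7  h2:3  h3:3  h4:6  h5:3  h6:0 → peak 7
C@5: h1:7  h2:3  h3:3  h4:3  h5:3  h6:3 → peak 7
Best is C@2, peak 7.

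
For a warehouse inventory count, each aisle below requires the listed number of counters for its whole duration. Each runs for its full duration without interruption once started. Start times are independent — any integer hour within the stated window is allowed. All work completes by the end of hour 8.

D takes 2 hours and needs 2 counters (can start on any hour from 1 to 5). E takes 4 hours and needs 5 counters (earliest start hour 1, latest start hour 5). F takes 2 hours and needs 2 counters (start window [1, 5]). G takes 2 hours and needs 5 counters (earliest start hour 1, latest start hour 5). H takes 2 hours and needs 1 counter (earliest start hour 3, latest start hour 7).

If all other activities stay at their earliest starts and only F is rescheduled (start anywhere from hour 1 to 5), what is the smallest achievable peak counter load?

12

F@1: h1:14  h2:14  h3:6  h4:6  h5:0  h6:0  h7:0  h8:0 → peak 14
F@2: h1:12  h2:14  h3:8  h4:6  h5:0  h6:0  h7:0  h8:0 → peak 14
F@3: h1:12  h2:12  h3:8  h4:8  h5:0  h6:0  h7:0  h8:0 → peak 12
F@4: h1:12  h2:12  h3:6  h4:8  h5:2  h6:0  h7:0  h8:0 → peak 12
F@5: h1:12  h2:12  h3:6  h4:6  h5:2  h6:2  h7:0  h8:0 → peak 12
Best is F@3, peak 12.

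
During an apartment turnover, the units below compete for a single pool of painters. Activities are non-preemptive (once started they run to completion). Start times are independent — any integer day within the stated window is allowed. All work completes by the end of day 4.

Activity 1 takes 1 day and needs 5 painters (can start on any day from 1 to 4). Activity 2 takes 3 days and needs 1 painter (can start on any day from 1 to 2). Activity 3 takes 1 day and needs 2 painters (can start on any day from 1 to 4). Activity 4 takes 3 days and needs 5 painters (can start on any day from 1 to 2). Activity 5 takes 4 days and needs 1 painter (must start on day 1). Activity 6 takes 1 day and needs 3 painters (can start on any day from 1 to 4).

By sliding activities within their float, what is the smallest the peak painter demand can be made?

9

Early-start (Activity 1@1, Activity 2@1, Activity 3@1, Activity 4@1, Activity 5@1, Activity 6@1) gives peak 17: d1:17  d2:7  d3:7  d4:1.
Shift Activity 4→2, Activity 6→4.
Schedule Activity 1@1, Activity 2@1, Activity 3@1, Activity 4@2, Activity 5@1, Activity 6@4: d1:9  d2:7  d3:7  d4:9 — peak 9.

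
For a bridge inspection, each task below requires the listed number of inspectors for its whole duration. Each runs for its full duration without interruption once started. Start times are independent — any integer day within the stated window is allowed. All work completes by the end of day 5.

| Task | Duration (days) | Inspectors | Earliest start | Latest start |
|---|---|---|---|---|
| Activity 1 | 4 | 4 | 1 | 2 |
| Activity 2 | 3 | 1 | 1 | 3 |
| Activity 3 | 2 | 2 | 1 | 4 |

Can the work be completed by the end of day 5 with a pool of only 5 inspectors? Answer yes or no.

The minimum achievable peak is 6; 5 < 6, so no feasible schedule stays within the cap.

no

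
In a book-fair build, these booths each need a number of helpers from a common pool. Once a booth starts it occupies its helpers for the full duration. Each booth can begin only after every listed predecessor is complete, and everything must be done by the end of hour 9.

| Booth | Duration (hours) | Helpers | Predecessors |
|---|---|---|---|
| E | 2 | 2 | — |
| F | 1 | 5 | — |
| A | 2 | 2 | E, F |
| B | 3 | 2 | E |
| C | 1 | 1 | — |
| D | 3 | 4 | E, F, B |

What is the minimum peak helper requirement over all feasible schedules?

Early-start (E@1, F@1, A@3, B@3, C@1, D@6) gives peak 8: h1:8  h2:2  h3:4  h4:4  h5:2  h6:4  h7:4  h8:4  h9:0.
Shift F→3, A→4, B→4, D→7.
Schedule E@1, F@3, A@4, B@4, C@1, D@7: h1:3  h2:2  h3:5  h4:4  h5:4  h6:2  h7:4  h8:4  h9:4 — peak 5.

5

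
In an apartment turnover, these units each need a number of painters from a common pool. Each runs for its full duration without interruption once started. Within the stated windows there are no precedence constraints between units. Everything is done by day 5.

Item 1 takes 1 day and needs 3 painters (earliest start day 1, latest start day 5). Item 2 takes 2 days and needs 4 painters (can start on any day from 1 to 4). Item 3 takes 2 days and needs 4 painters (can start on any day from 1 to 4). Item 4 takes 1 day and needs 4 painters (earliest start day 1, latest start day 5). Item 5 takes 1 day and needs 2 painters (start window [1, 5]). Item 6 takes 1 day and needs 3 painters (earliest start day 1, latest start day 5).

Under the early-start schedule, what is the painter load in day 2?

8

At early start, day 2 has: Item 2, Item 3.
Demand: 4 + 4 = 8.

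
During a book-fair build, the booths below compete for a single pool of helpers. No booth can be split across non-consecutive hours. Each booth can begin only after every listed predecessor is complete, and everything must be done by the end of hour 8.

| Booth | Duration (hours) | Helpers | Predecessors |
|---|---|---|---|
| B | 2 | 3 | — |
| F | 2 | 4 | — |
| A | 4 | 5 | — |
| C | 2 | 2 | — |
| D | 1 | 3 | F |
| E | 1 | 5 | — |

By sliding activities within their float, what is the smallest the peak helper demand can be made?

7

Early-start (B@1, F@1, A@1, C@1, D@3, E@1) gives peak 19: h1:19  h2:14  h3:8  h4:5  h5:0  h6:0  h7:0  h8:0.
Shift A→3, C→3, D→7, E→8.
Schedule B@1, F@1, A@3, C@3, D@7, E@8: h1:7  h2:7  h3:7  h4:7  h5:5  h6:5  h7:3  h8:5 — peak 7.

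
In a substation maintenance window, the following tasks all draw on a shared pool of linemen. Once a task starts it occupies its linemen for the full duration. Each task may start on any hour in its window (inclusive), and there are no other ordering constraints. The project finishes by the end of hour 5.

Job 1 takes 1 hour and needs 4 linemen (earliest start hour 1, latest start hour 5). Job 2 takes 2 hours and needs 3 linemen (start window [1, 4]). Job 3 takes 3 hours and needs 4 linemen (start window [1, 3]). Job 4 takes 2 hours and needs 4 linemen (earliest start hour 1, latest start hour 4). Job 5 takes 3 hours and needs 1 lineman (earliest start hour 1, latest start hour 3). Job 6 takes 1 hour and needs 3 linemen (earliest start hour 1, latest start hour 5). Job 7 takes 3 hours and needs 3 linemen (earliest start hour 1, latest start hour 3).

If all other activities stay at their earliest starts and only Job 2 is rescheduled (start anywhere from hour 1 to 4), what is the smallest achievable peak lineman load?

Job 2@1: h1:22  h2:15  h3:8  h4:0  h5:0 → peak 22
Job 2@2: h1:19  h2:15  h3:11  h4:0  h5:0 → peak 19
Job 2@3: h1:19  h2:12  h3:11  h4:3  h5:0 → peak 19
Job 2@4: h1:19  h2:12  h3:8  h4:3  h5:3 → peak 19
Best is Job 2@2, peak 19.

19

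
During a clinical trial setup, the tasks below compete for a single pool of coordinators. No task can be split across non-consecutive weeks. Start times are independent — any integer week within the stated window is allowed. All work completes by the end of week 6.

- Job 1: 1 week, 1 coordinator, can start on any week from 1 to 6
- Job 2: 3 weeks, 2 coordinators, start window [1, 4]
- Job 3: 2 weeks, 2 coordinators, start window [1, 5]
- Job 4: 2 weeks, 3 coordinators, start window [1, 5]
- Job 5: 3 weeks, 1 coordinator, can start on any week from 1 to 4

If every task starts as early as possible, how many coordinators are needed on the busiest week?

Early-start schedule: Job 1@1, Job 2@1, Job 3@1, Job 4@1, Job 5@1.
Load per week: week 1: 9, week 2: 8, week 3: 3, week 4: 0, week 5: 0, week 6: 0.
Peak is 9.

9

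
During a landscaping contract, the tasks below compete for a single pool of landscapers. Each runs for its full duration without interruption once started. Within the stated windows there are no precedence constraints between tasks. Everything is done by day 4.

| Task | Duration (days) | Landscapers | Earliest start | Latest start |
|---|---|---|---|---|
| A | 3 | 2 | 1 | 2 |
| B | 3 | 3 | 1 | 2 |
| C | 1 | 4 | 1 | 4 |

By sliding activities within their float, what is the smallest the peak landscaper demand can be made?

5

Early-start (A@1, B@1, C@1) gives peak 9: d1:9  d2:5  d3:5  d4:0.
Shift C→4.
Schedule A@1, B@1, C@4: d1:5  d2:5  d3:5  d4:4 — peak 5.
Total landscaper-days = 19 over 4 days ⇒ peak ≥ ⌈19/4⌉ = 5, so 5 is optimal.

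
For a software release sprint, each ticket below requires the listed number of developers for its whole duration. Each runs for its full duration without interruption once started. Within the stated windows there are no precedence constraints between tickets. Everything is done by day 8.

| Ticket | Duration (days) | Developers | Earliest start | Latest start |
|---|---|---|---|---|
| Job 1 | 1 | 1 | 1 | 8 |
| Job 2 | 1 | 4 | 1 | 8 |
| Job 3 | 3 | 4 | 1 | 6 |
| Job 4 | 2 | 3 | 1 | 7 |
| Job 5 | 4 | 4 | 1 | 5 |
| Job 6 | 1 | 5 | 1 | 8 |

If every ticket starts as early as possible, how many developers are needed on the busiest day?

21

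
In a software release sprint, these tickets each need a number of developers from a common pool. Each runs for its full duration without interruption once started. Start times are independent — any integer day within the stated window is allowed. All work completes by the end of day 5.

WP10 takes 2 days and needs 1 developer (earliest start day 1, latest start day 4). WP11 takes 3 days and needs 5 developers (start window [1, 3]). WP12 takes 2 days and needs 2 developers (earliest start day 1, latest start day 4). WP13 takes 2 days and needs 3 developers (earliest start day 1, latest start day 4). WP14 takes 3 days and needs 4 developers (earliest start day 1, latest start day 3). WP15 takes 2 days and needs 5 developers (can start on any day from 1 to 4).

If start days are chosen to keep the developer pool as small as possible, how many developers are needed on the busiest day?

10

Early-start (WP10@1, WP11@1, WP12@1, WP13@1, WP14@1, WP15@1) gives peak 20: d1:20  d2:20  d3:9  d4:0  d5:0.
Shift WP12→4, WP13→4, WP15→4.
Schedule WP10@1, WP11@1, WP12@4, WP13@4, WP14@1, WP15@4: d1:10  d2:10  d3:9  d4:10  d5:10 — peak 10.
Total developer-days = 49 over 5 days ⇒ peak ≥ ⌈49/5⌉ = 10, so 10 is optimal.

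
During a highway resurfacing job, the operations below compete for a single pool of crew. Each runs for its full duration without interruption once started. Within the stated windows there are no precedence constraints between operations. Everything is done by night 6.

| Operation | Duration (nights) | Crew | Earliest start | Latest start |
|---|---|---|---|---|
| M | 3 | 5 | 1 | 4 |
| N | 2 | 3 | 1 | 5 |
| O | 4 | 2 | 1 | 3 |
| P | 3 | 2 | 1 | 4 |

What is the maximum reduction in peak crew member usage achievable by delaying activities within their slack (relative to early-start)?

5

Early-start peak: n1:12  n2:12  n3:9  n4:2  n5:0  n6:0 ⇒ 12.
Leveled (M@1, N@4, O@1, P@4): n1:7  n2:7  n3:7  n4:7  n5:5  n6:2 ⇒ 7.
Reduction 12 − 7 = 5.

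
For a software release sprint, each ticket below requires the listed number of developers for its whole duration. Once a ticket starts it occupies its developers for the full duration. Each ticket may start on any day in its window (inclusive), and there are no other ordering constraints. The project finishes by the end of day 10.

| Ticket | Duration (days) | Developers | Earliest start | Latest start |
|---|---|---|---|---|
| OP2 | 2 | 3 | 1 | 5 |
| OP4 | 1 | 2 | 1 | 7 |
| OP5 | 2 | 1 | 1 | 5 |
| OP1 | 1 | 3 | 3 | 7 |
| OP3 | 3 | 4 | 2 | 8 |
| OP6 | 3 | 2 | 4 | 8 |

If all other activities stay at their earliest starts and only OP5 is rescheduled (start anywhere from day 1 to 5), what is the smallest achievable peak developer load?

7

OP5@1: d1:6  d2:8  d3:7  d4:6  d5:2  d6:2  d7:0  d8:0  d9:0  d10:0 → peak 8
OP5@2: d1:5  d2:8  d3:8  d4:6  d5:2  d6:2  d7:0  d8:0  d9:0  d10:0 → peak 8
OP5@3: d1:5  d2:7  d3:8  d4:7  d5:2  d6:2  d7:0  d8:0  d9:0  d10:0 → peak 8
OP5@4: d1:5  d2:7  d3:7  d4:7  d5:3  d6:2  d7:0  d8:0  d9:0  d10:0 → peak 7
OP5@5: d1:5  d2:7  d3:7  d4:6  d5:3  d6:3  d7:0  d8:0  d9:0  d10:0 → peak 7
Best is OP5@4, peak 7.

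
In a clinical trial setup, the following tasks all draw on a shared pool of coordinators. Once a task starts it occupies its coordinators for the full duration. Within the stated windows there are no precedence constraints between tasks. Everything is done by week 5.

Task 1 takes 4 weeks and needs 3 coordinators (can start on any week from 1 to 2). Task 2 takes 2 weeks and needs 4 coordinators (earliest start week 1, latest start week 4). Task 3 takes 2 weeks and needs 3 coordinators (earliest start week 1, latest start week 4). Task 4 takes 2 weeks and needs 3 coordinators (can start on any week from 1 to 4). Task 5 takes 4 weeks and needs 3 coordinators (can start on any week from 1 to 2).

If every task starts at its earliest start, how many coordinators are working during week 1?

At early start, week 1 has: Task 1, Task 2, Task 3, Task 4, Task 5.
Demand: 3 + 4 + 3 + 3 + 3 = 16.

16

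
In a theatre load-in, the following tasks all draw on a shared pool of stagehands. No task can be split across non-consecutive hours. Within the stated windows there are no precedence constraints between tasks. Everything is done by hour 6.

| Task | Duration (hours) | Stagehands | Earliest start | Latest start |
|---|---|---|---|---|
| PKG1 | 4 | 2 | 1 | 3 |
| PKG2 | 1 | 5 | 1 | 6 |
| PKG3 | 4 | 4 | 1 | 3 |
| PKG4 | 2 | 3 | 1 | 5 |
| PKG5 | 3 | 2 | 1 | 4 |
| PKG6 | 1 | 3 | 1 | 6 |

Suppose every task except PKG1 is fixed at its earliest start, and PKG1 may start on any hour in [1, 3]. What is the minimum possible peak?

PKG1@1: h1:19  h2:11  h3:8  h4:6  h5:0  h6:0 → peak 19
PKG1@2: h1:17  h2:11  h3:8  h4:6  h5:2  h6:0 → peak 17
PKG1@3: h1:17  h2:9  h3:8  h4:6  h5:2  h6:2 → peak 17
Best is PKG1@2, peak 17.

17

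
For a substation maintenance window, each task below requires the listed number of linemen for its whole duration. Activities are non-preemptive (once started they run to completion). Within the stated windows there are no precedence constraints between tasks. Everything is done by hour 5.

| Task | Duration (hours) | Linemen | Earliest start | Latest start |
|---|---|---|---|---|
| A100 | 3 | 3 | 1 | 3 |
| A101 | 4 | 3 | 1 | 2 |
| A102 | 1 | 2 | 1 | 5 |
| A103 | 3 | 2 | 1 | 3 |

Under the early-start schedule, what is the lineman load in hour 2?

8

At early start, hour 2 has: A100, A101, A103.
Demand: 3 + 3 + 2 = 8.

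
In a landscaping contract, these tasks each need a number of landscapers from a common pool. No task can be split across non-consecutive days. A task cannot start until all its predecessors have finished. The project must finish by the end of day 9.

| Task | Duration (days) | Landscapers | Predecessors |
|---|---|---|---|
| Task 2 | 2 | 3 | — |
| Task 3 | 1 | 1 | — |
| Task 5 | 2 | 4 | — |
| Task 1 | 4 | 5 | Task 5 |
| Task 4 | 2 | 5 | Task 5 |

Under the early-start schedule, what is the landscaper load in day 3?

10

At early start, day 3 has: Task 1, Task 4.
Demand: 5 + 5 = 10.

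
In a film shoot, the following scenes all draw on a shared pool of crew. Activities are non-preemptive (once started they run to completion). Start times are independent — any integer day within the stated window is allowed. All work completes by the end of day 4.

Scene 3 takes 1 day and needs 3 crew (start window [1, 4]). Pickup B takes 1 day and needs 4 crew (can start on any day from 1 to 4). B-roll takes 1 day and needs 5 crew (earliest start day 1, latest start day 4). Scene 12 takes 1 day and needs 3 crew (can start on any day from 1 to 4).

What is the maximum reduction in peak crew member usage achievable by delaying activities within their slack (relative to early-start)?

10

Early-start peak: d1:15  d2:0  d3:0  d4:0 ⇒ 15.
Leveled (Scene 3@1, Pickup B@2, B-roll@3, Scene 12@4): d1:3  d2:4  d3:5  d4:3 ⇒ 5.
Reduction 15 − 5 = 10.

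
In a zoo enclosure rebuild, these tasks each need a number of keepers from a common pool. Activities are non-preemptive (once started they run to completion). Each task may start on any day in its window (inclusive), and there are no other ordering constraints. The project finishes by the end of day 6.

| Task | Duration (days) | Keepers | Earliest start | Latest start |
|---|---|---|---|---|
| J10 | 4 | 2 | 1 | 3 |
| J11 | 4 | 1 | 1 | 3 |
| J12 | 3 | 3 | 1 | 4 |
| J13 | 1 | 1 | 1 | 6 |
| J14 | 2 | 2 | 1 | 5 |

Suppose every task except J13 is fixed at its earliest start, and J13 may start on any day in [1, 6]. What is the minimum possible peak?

8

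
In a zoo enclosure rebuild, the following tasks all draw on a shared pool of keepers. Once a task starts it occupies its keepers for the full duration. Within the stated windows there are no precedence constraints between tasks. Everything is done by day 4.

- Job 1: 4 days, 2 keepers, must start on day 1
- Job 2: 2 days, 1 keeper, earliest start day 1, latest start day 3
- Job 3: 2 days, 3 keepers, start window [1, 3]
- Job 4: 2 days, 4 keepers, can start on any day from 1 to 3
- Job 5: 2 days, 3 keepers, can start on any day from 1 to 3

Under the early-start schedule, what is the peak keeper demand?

Early-start schedule: Job 1@1, Job 2@1, Job 3@1, Job 4@1, Job 5@1.
Load per day: day 1: 13, day 2: 13, day 3: 2, day 4: 2.
Peak is 13.

13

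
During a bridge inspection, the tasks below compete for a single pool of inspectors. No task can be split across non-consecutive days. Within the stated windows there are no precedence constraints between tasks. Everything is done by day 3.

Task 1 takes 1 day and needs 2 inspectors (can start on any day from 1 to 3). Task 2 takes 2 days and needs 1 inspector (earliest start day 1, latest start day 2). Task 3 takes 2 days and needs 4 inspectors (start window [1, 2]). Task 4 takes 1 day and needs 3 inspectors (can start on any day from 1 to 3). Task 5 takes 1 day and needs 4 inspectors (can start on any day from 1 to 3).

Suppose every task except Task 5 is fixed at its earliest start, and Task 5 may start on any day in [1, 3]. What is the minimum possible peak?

10

Task 5@1: d1:14  d2:5  d3:0 → peak 14
Task 5@2: d1:10  d2:9  d3:0 → peak 10
Task 5@3: d1:10  d2:5  d3:4 → peak 10
Best is Task 5@2, peak 10.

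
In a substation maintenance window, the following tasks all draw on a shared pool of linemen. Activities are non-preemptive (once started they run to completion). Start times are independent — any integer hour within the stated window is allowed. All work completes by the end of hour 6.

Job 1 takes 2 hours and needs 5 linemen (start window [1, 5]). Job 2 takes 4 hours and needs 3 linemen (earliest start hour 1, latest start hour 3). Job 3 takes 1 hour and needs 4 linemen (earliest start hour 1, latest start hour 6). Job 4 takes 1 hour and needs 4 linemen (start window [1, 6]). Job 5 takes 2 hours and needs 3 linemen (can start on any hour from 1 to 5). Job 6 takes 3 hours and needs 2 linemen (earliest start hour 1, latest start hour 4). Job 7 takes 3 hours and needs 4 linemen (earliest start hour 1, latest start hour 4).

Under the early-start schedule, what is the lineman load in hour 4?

3

At early start, hour 4 has: Job 2.
Demand: 3 = 3.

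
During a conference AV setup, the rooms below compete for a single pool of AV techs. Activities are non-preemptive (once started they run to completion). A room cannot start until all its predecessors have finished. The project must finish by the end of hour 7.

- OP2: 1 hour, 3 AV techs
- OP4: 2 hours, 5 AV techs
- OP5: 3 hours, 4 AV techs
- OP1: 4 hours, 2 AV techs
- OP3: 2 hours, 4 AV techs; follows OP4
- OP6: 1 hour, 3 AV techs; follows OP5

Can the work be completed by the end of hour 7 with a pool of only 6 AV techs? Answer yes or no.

no

Total AV tech-hours = 44; over 7 hours the average is 44/7 > 6, so some hour must exceed 6.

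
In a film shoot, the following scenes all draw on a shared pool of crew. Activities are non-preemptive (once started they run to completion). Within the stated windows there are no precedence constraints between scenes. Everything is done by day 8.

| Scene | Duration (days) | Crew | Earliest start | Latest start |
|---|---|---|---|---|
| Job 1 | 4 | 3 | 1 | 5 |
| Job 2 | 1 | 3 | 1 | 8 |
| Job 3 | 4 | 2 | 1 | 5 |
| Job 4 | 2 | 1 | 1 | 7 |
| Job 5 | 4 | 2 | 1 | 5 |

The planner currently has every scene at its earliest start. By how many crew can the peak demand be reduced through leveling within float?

6

Early-start peak: d1:11  d2:8  d3:7  d4:7  d5:0  d6:0  d7:0  d8:0 ⇒ 11.
Leveled (Job 1@1, Job 2@5, Job 3@1, Job 4@6, Job 5@5): d1:5  d2:5  d3:5  d4:5  d5:5  d6:3  d7:3  d8:2 ⇒ 5.
Reduction 11 − 5 = 6.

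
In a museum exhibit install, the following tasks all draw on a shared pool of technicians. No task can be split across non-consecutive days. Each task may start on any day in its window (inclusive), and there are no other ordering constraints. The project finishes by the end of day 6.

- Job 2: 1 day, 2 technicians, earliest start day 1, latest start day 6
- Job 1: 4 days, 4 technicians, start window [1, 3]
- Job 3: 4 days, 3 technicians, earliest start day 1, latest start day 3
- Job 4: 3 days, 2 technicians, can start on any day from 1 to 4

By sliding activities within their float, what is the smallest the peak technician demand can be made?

9

Early-start (Job 2@1, Job 1@1, Job 3@1, Job 4@1) gives peak 11: d1:11  d2:9  d3:9  d4:7  d5:0  d6:0.
Shift Job 4→2.
Schedule Job 2@1, Job 1@1, Job 3@1, Job 4@2: d1:9  d2:9  d3:9  d4:9  d5:0  d6:0 — peak 9.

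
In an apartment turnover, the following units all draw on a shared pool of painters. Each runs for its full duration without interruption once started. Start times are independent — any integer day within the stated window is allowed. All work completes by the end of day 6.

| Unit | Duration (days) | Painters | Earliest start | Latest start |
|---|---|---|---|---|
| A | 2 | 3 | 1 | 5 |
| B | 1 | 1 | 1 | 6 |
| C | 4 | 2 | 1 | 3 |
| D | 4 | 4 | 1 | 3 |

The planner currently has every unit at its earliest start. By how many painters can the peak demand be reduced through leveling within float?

4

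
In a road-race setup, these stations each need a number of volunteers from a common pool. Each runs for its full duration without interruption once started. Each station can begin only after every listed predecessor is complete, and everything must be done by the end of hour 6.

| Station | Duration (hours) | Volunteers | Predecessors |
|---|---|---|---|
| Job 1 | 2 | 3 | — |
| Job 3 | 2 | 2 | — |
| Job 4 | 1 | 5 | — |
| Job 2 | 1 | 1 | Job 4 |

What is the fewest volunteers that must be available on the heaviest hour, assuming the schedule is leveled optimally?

5

Early-start (Job 1@1, Job 3@1, Job 4@1, Job 2@2) gives peak 10: h1:10  h2:6  h3:0  h4:0  h5:0  h6:0.
Shift Job 4→3, Job 2→4.
Schedule Job 1@1, Job 3@1, Job 4@3, Job 2@4: h1:5  h2:5  h3:5  h4:1  h5:0  h6:0 — peak 5.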